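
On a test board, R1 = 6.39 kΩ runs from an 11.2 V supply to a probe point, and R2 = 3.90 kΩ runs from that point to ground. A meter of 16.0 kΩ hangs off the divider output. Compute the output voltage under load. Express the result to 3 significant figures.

The load sits in parallel with R2: R2‖R_L = (3.90 × 16.0) / (3.90 + 16.0) = 3.136 kΩ.
V_out = 11.2 × 3.136 / (6.39 + 3.136) = 11.2 × 3.136/9.526 = 3.69 V.

V_out ≈ 3.69 V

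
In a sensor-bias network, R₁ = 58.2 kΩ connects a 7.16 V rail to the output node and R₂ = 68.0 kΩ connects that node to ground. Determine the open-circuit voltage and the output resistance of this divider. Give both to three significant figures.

V_th is the open-circuit tap voltage: 7.16 × 68.0/(58.2 + 68.0) = 3.86 V.
With the supply zeroed, R₁ and R₂ appear in parallel from the tap: R_th = R₁‖R₂ = (58.2 × 68.0)/126.2 = 31.4 kΩ.

V_th = 3.86 V, R_th = 31.4 kΩ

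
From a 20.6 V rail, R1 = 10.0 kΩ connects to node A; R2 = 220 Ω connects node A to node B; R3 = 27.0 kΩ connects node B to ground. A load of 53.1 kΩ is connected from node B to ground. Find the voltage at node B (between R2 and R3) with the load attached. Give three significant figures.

V ≈ 13.1 V

At node B, R3 is in parallel with the load: R3‖R_L = 17900 Ω.
Below node A the resistance is R2 + (R3‖R_L) = 18120 Ω, so V_A = 20.6 × 18120/28120 = 13.27 V.
Then V_B = V_A × (R3‖R_L)/(R2 + R3‖R_L) = 13.27 × 17900/18120 = 13.1 V.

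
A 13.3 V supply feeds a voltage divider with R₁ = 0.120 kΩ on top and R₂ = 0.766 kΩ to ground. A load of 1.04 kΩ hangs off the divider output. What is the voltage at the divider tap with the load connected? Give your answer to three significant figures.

V_out ≈ 10.5 V

The load sits in parallel with R₂: R₂‖R_L = (766 × 1040) / (766 + 1040) = 441.1 Ω.
V_out = 13.3 × 441.1 / (120 + 441.1) = 13.3 × 441.1/561.1 = 10.5 V.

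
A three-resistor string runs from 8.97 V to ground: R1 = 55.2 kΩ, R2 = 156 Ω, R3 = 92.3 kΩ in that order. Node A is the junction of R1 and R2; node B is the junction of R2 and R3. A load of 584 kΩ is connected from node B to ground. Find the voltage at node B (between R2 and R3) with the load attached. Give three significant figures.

At node B, R3 is in parallel with the load: R3‖R_L = 79700 Ω.
Below node A the resistance is R2 + (R3‖R_L) = 79860 Ω, so V_A = 8.97 × 79860/135100 = 5.304 V.
Then V_B = V_A × (R3‖R_L)/(R2 + R3‖R_L) = 5.304 × 79700/79860 = 5.29 V.

V ≈ 5.29 V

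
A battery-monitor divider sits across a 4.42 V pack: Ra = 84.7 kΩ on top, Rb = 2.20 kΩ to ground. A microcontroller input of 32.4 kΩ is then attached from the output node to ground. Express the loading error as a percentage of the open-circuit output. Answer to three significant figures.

The divider's output (Thévenin) resistance is Ra‖Rb = 2.144 kΩ.
Fractional drop under load = R_th/(R_th + R_L) = 2.144 / (2.144 + 32.4) = 0.06207.
So the output falls by 6.21 %.

6.21 %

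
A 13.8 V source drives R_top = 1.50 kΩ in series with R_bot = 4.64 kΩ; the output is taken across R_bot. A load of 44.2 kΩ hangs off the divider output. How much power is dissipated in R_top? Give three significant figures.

Total resistance from the source is R_top + (R_bot‖R_L) = 5.699 kΩ, so I = 13.8/5.699 kΩ = 2.421 mA.
P = I²·R_top = (2.421 mA)² × 1.50 kΩ = 8.79 mW.

P ≈ 8.79 mW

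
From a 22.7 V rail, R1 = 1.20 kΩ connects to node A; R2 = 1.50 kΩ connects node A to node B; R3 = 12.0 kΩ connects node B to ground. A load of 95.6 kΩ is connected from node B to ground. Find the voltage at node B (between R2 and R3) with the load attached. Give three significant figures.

At node B, R3 is in parallel with the load: R3‖R_L = 10.66 kΩ.
Below node A the resistance is R2 + (R3‖R_L) = 12.16 kΩ, so V_A = 22.7 × 12.16/13.36 = 20.66 V.
Then V_B = V_A × (R3‖R_L)/(R2 + R3‖R_L) = 20.66 × 10.66/12.16 = 18.1 V.

V ≈ 18.1 V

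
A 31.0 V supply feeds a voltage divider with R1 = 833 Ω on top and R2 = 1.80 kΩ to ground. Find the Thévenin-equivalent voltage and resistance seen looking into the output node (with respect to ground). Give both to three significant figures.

V_th is the open-circuit tap voltage: 31.0 × 1800/(833 + 1800) = 21.2 V.
With the supply zeroed, R1 and R2 appear in parallel from the tap: R_th = R1‖R2 = (833 × 1800)/2633 = 569 Ω.

V_th = 21.2 V, R_th = 569 Ω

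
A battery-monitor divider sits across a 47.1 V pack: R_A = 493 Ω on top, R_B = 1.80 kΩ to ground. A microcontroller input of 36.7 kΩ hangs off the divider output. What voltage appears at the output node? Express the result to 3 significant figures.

The load sits in parallel with R_B: R_B‖R_L = (1800 × 36700) / (1800 + 36700) = 1716 Ω.
V_out = 47.1 × 1716 / (493 + 1716) = 47.1 × 1716/2209 = 36.6 V.

V_out ≈ 36.6 V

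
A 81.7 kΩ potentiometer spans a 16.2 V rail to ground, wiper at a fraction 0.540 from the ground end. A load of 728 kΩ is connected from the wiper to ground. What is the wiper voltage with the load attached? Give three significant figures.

The wiper splits the pot into (1−α)R = 37.58 kΩ above and αR = 44.12 kΩ below.
Lower section ‖ load = 41.60 kΩ.
V_wiper = 16.2 × 41.60/(37.58 + 41.60) = 8.51 V.

V ≈ 8.51 V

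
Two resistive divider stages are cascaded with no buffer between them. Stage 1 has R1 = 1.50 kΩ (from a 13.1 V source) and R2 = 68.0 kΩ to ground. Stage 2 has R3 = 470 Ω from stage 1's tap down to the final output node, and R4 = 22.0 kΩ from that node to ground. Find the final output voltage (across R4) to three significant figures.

Stage 2 presents R3+R4 = 22470 Ω as a load on stage 1's tap.
Stage 1's lower leg becomes R2‖(R3+R4) = 16890 Ω, so V_mid = 13.1 × 16890/18390 = 12.03 V.
Stage 2 is itself unloaded: V_out = V_mid × R4/(R3+R4) = 12.03 × 22000/22470 = 11.8 V.

V_out ≈ 11.8 V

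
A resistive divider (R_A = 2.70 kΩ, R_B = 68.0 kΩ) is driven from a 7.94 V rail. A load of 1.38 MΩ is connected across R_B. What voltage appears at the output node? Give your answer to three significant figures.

The load sits in parallel with R_B: R_B‖R_L = (68.0 × 1380) / (68.0 + 1380) = 64.81 kΩ.
V_out = 7.94 × 64.81 / (2.70 + 64.81) = 7.94 × 64.81/67.51 = 7.62 V.
(Unloaded it would have been 7.64 V.)

V_out ≈ 7.62 V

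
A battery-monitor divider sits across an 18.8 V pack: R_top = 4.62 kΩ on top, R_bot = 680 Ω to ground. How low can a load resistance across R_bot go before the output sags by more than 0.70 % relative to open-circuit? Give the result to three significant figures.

Output resistance R_th = R_top‖R_bot = (4620 × 680)/5300 = 592.8 Ω.
The fractional drop is R_th/(R_th + R_L); requiring this ≤ 0.00700 gives R_L ≥ R_th(1/0.00700 − 1) = 592.8 × 141.9 = 84.1 kΩ.

R_L(min) ≈ 84.1 kΩ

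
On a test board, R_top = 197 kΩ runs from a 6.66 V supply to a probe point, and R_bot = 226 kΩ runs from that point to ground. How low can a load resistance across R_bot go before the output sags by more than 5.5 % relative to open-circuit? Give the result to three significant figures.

Output resistance R_th = R_top‖R_bot = (197 × 226)/423.0 = 105.3 kΩ.
The fractional drop is R_th/(R_th + R_L); requiring this ≤ 0.0550 gives R_L ≥ R_th(1/0.0550 − 1) = 105.3 × 17.18 = 1.81 MΩ.

R_L(min) ≈ 1.81 MΩ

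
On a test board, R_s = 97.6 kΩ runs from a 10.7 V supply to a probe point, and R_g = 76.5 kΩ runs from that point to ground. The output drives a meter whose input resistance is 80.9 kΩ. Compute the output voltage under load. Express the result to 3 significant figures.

The load sits in parallel with R_g: R_g‖R_L = (76.5 × 80.9) / (76.5 + 80.9) = 39.32 kΩ.
V_out = 10.7 × 39.32 / (97.6 + 39.32) = 10.7 × 39.32/136.9 = 3.07 V.
(Unloaded it would have been 4.70 V.)

V_out ≈ 3.07 V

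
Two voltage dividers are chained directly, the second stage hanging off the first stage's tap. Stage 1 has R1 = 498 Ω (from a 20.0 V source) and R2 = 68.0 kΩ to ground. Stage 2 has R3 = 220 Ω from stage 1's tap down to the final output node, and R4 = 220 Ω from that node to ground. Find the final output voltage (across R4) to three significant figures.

V_out ≈ 4.67 V

Stage 2 presents R3+R4 = 440.0 Ω as a load on stage 1's tap.
Stage 1's lower leg becomes R2‖(R3+R4) = 437.2 Ω, so V_mid = 20.0 × 437.2/935.2 = 9.350 V.
Stage 2 is itself unloaded: V_out = V_mid × R4/(R3+R4) = 9.350 × 220/440.0 = 4.67 V.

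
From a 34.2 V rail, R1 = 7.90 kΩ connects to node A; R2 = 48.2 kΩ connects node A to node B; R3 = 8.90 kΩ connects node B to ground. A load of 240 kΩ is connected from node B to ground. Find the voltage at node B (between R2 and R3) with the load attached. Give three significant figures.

V ≈ 4.54 V

At node B, R3 is in parallel with the load: R3‖R_L = 8.582 kΩ.
Below node A the resistance is R2 + (R3‖R_L) = 56.78 kΩ, so V_A = 34.2 × 56.78/64.68 = 30.02 V.
Then V_B = V_A × (R3‖R_L)/(R2 + R3‖R_L) = 30.02 × 8.582/56.78 = 4.54 V.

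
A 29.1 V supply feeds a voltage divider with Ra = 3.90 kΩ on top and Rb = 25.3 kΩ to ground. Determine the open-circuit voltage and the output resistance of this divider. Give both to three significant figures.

V_th is the open-circuit tap voltage: 29.1 × 25.3/(3.90 + 25.3) = 25.2 V.
With the supply zeroed, Ra and Rb appear in parallel from the tap: R_th = Ra‖Rb = (3.90 × 25.3)/29.20 = 3.38 kΩ.

V_th = 25.2 V, R_th = 3.38 kΩ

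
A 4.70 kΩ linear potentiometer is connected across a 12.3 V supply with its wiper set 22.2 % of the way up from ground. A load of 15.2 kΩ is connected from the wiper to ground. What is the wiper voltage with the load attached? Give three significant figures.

The wiper splits the pot into (1−α)R = 3.657 kΩ above and αR = 1.043 kΩ below.
Lower section ‖ load = 0.9764 kΩ.
V_wiper = 12.3 × 0.9764/(3.657 + 0.9764) = 2.59 V.

V ≈ 2.59 V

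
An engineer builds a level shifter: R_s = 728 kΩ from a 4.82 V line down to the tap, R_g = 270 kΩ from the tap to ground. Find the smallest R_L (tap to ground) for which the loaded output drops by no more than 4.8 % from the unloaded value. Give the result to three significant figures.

R_L(min) ≈ 3.91 MΩ

Output resistance R_th = R_s‖R_g = (728 × 270)/998.0 = 197.0 kΩ.
The fractional drop is R_th/(R_th + R_L); requiring this ≤ 0.0480 gives R_L ≥ R_th(1/0.0480 − 1) = 197.0 × 19.83 = 3.91 MΩ.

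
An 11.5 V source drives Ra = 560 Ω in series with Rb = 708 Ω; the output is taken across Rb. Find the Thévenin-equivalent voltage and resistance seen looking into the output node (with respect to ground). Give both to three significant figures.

V_th = 6.42 V, R_th = 313 Ω

V_th is the open-circuit tap voltage: 11.5 × 708/(560 + 708) = 6.42 V.
With the supply zeroed, Ra and Rb appear in parallel from the tap: R_th = Ra‖Rb = (560 × 708)/1268 = 313 Ω.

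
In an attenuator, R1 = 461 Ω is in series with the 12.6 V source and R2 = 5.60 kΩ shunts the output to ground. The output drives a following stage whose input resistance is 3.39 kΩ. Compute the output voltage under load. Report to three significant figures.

The load sits in parallel with R2: R2‖R_L = (5600 × 3390) / (5600 + 3390) = 2112 Ω.
V_out = 12.6 × 2112 / (461 + 2112) = 12.6 × 2112/2573 = 10.3 V.

V_out ≈ 10.3 V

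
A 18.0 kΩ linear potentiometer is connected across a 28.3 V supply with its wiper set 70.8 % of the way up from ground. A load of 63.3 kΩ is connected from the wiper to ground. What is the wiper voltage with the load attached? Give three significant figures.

The wiper splits the pot into (1−α)R = 5.256 kΩ above and αR = 12.74 kΩ below.
Lower section ‖ load = 10.61 kΩ.
V_wiper = 28.3 × 10.61/(5.256 + 10.61) = 18.9 V.

V ≈ 18.9 V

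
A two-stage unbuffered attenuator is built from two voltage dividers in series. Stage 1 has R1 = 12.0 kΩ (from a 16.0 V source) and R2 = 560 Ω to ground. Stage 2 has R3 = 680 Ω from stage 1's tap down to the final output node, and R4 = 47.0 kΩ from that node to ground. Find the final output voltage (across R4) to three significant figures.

Stage 2 presents R3+R4 = 47680 Ω as a load on stage 1's tap.
Stage 1's lower leg becomes R2‖(R3+R4) = 553.5 Ω, so V_mid = 16.0 × 553.5/12550 = 0.7055 V.
Stage 2 is itself unloaded: V_out = V_mid × R4/(R3+R4) = 0.7055 × 47000/47680 = 0.695 V.

V_out ≈ 0.695 V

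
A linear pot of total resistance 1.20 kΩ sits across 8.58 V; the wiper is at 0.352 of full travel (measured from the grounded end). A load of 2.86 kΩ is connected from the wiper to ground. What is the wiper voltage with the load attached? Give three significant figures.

V ≈ 2.76 V

The wiper splits the pot into (1−α)R = 777.6 Ω above and αR = 422.4 Ω below.
Lower section ‖ load = 368.0 Ω.
V_wiper = 8.58 × 368.0/(777.6 + 368.0) = 2.76 V.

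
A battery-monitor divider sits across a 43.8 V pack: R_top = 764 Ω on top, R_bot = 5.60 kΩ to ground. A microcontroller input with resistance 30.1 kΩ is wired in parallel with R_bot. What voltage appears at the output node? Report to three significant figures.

The load sits in parallel with R_bot: R_bot‖R_L = (5600 × 30100) / (5600 + 30100) = 4722 Ω.
V_out = 43.8 × 4722 / (764 + 4722) = 43.8 × 4722/5486 = 37.7 V.

V_out ≈ 37.7 V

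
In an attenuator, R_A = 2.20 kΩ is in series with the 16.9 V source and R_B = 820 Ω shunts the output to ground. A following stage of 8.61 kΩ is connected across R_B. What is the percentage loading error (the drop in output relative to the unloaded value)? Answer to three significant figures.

6.49 %

The divider's output (Thévenin) resistance is R_A‖R_B = 597.4 Ω.
Fractional drop under load = R_th/(R_th + R_L) = 597.4 / (597.4 + 8610) = 0.06488.
So the output falls by 6.49 %.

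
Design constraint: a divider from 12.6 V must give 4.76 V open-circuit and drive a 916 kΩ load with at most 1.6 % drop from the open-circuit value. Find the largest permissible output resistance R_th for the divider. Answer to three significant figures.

Loading drop = R_th/(R_th + R_L) ≤ 0.0160, so R_th ≤ R_L · ε/(1−ε) = 916 kΩ × 0.0160/0.9840 = 14.9 kΩ.
(Any R1, R2 with R2/(R1+R2) = 0.378 and R1‖R2 ≤ 14.9 kΩ will meet the spec.)

R_th ≤ 14.9 kΩ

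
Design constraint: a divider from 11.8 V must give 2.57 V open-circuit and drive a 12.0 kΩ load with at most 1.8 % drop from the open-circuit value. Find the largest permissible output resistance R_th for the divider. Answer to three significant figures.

R_th ≤ 220 Ω

Loading drop = R_th/(R_th + R_L) ≤ 0.0180, so R_th ≤ R_L · ε/(1−ε) = 12.0 kΩ × 0.0180/0.9820 = 220 Ω.
(Any R1, R2 with R2/(R1+R2) = 0.218 and R1‖R2 ≤ 220 Ω will meet the spec.)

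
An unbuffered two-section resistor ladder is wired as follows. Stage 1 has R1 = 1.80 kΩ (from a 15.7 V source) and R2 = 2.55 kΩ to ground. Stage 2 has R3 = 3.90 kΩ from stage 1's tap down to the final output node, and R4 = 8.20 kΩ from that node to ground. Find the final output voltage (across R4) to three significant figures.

Stage 2 presents R3+R4 = 12.10 kΩ as a load on stage 1's tap.
Stage 1's lower leg becomes R2‖(R3+R4) = 2.106 kΩ, so V_mid = 15.7 × 2.106/3.906 = 8.465 V.
Stage 2 is itself unloaded: V_out = V_mid × R4/(R3+R4) = 8.465 × 8.20/12.10 = 5.74 V.

V_out ≈ 5.74 V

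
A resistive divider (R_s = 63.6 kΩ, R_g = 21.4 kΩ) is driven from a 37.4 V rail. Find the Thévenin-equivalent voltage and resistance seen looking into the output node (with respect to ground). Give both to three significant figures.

V_th = 9.42 V, R_th = 16.0 kΩ

V_th is the open-circuit tap voltage: 37.4 × 21.4/(63.6 + 21.4) = 9.42 V.
With the supply zeroed, R_s and R_g appear in parallel from the tap: R_th = R_s‖R_g = (63.6 × 21.4)/85.00 = 16.0 kΩ.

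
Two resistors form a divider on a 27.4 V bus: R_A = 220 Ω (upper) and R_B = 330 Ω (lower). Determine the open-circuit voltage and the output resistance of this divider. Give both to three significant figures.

V_th = 16.4 V, R_th = 132 Ω

V_th is the open-circuit tap voltage: 27.4 × 330/(220 + 330) = 16.4 V.
With the supply zeroed, R_A and R_B appear in parallel from the tap: R_th = R_A‖R_B = (220 × 330)/550.0 = 132 Ω.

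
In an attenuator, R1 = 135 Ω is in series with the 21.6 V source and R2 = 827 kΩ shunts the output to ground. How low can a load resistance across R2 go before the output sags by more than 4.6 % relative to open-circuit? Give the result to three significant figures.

Output resistance R_th = R1‖R2 = (135 × 827000)/827100 = 135.0 Ω.
The fractional drop is R_th/(R_th + R_L); requiring this ≤ 0.0460 gives R_L ≥ R_th(1/0.0460 − 1) = 135.0 × 20.74 = 2.80 kΩ.

R_L(min) ≈ 2.80 kΩ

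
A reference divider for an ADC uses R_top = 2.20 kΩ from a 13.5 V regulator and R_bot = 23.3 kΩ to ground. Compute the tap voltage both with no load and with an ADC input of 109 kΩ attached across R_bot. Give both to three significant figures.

Unloaded: 12.3 V; loaded: 12.1 V

Open-circuit: V = 13.5 × 23.3/(2.20 + 23.3) = 12.3 V.
With the load, R_bot becomes R_bot‖R_L = 19.20 kΩ, so V = 13.5 × 19.20/21.40 = 12.1 V.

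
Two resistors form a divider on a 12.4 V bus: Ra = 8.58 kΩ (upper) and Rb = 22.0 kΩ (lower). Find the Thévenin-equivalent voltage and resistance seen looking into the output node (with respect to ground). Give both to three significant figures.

V_th is the open-circuit tap voltage: 12.4 × 22.0/(8.58 + 22.0) = 8.92 V.
With the supply zeroed, Ra and Rb appear in parallel from the tap: R_th = Ra‖Rb = (8.58 × 22.0)/30.58 = 6.17 kΩ.

V_th = 8.92 V, R_th = 6.17 kΩ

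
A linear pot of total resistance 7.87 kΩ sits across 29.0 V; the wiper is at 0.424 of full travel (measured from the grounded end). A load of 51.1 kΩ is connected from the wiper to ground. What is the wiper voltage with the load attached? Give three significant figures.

The wiper splits the pot into (1−α)R = 4.533 kΩ above and αR = 3.337 kΩ below.
Lower section ‖ load = 3.132 kΩ.
V_wiper = 29.0 × 3.132/(4.533 + 3.132) = 11.9 V.

V ≈ 11.9 V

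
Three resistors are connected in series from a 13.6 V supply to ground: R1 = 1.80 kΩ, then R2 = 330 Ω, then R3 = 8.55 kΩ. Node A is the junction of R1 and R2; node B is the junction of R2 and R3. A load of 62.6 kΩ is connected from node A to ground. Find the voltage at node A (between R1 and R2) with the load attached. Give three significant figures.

V ≈ 11.0 V

Below node A the series string R2+R3 = 8880 Ω sits in parallel with the 62600 Ω load: 7777 Ω.
V_A = 13.6 × 7777/(1800 + 7777) = 11.0 V.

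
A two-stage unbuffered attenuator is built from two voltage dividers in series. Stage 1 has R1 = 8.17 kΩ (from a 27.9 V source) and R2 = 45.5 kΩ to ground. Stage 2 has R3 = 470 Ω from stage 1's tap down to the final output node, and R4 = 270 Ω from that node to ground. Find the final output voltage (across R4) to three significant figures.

V_out ≈ 0.833 V

Stage 2 presents R3+R4 = 740.0 Ω as a load on stage 1's tap.
Stage 1's lower leg becomes R2‖(R3+R4) = 728.2 Ω, so V_mid = 27.9 × 728.2/8898 = 2.283 V.
Stage 2 is itself unloaded: V_out = V_mid × R4/(R3+R4) = 2.283 × 270/740.0 = 0.833 V.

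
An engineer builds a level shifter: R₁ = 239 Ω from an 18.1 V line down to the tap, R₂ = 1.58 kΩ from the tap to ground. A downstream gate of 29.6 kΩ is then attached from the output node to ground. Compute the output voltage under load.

V_out ≈ 15.6 V

The load sits in parallel with R₂: R₂‖R_L = (1580 × 29600) / (1580 + 29600) = 1500 Ω.
V_out = 18.1 × 1500 / (239 + 1500) = 18.1 × 1500/1739 = 15.6 V.
(Unloaded it would have been 15.7 V.)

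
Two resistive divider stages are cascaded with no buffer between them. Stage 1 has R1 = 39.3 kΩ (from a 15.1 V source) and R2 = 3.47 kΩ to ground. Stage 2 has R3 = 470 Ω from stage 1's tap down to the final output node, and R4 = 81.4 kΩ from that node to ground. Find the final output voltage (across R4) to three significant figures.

Stage 2 presents R3+R4 = 81870 Ω as a load on stage 1's tap.
Stage 1's lower leg becomes R2‖(R3+R4) = 3329 Ω, so V_mid = 15.1 × 3329/42630 = 1.179 V.
Stage 2 is itself unloaded: V_out = V_mid × R4/(R3+R4) = 1.179 × 81400/81870 = 1.17 V.

V_out ≈ 1.17 V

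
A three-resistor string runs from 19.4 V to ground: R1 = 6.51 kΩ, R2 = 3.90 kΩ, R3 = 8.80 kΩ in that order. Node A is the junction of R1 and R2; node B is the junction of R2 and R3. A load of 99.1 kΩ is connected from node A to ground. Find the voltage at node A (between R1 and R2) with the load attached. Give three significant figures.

Below node A the series string R2+R3 = 12.70 kΩ sits in parallel with the 99.1 kΩ load: 11.26 kΩ.
V_A = 19.4 × 11.26/(6.51 + 11.26) = 12.3 V.

V ≈ 12.3 V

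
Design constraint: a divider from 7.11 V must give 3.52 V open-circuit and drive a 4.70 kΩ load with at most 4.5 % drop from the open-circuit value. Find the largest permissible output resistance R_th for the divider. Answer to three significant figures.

R_th ≤ 221 Ω

Loading drop = R_th/(R_th + R_L) ≤ 0.0450, so R_th ≤ R_L · ε/(1−ε) = 4.70 kΩ × 0.0450/0.9550 = 221 Ω.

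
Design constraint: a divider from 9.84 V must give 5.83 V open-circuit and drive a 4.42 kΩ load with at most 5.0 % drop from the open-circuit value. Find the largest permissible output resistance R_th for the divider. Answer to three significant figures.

Loading drop = R_th/(R_th + R_L) ≤ 0.0500, so R_th ≤ R_L · ε/(1−ε) = 4.42 kΩ × 0.0500/0.9500 = 233 Ω.
(Any R1, R2 with R2/(R1+R2) = 0.592 and R1‖R2 ≤ 233 Ω will meet the spec.)

R_th ≤ 233 Ω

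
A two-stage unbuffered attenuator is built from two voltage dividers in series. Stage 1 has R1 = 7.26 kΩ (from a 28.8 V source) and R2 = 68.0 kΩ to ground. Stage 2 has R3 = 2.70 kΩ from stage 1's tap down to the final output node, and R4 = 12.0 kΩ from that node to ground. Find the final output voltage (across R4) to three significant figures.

Stage 2 presents R3+R4 = 14.70 kΩ as a load on stage 1's tap.
Stage 1's lower leg becomes R2‖(R3+R4) = 12.09 kΩ, so V_mid = 28.8 × 12.09/19.35 = 17.99 V.
Stage 2 is itself unloaded: V_out = V_mid × R4/(R3+R4) = 17.99 × 12.0/14.70 = 14.7 V.

V_out ≈ 14.7 V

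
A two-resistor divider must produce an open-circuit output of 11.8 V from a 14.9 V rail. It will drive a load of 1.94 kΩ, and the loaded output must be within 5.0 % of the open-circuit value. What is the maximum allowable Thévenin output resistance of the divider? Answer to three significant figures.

R_th ≤ 102 Ω

Loading drop = R_th/(R_th + R_L) ≤ 0.0500, so R_th ≤ R_L · ε/(1−ε) = 1.94 kΩ × 0.0500/0.9500 = 102 Ω.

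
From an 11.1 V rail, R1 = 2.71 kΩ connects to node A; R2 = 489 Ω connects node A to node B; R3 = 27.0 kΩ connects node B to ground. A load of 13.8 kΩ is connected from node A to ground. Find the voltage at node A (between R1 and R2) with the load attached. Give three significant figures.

Below node A the series string R2+R3 = 27490 Ω sits in parallel with the 13800 Ω load: 9188 Ω.
V_A = 11.1 × 9188/(2710 + 9188) = 8.57 V.

V ≈ 8.57 V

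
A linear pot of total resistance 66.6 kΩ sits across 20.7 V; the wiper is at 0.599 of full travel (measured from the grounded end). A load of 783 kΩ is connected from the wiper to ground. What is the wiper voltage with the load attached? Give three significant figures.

The wiper splits the pot into (1−α)R = 26.71 kΩ above and αR = 39.89 kΩ below.
Lower section ‖ load = 37.96 kΩ.
V_wiper = 20.7 × 37.96/(26.71 + 37.96) = 12.2 V.

V ≈ 12.2 V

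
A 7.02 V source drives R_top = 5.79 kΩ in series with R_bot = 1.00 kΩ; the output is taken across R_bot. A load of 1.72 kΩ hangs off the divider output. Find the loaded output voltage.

V_out ≈ 0.691 V

The load sits in parallel with R_bot: R_bot‖R_L = (1.00 × 1.72) / (1.00 + 1.72) = 0.6324 kΩ.
V_out = 7.02 × 0.6324 / (5.79 + 0.6324) = 7.02 × 0.6324/6.422 = 0.691 V.
(Unloaded it would have been 1.03 V.)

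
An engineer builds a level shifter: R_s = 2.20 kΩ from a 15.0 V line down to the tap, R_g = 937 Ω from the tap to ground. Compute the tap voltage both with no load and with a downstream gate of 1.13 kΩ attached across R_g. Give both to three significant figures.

Open-circuit: V = 15.0 × 937/(2200 + 937) = 4.48 V.
With the load, R_g becomes R_g‖R_L = 512.2 Ω, so V = 15.0 × 512.2/2712 = 2.83 V.

Unloaded: 4.48 V; loaded: 2.83 V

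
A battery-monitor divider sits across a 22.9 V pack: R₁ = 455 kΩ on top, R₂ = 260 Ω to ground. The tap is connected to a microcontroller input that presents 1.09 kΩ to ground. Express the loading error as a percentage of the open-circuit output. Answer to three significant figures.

Unloaded V = 22.9 × 260/455300 = 0.01308 V.
Loaded: R₂‖R_L = 209.9 Ω, giving V = 22.9 × 209.9/455200 = 0.01056 V.
Drop = (0.01308 − 0.01056) / 0.01308 = 19.3 %.

19.3 %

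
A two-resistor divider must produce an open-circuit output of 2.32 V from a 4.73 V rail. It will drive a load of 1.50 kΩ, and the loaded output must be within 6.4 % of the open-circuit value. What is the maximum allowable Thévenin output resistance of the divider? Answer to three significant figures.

R_th ≤ 103 Ω

Loading drop = R_th/(R_th + R_L) ≤ 0.0640, so R_th ≤ R_L · ε/(1−ε) = 1.50 kΩ × 0.0640/0.9360 = 103 Ω.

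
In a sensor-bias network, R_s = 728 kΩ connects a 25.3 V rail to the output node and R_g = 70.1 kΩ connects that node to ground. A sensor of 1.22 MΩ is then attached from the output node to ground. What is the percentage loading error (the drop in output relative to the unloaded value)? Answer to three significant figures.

The divider's output (Thévenin) resistance is R_s‖R_g = 63.94 kΩ.
Fractional drop under load = R_th/(R_th + R_L) = 63.94 / (63.94 + 1220) = 0.04980.
So the output falls by 4.98 %.

4.98 %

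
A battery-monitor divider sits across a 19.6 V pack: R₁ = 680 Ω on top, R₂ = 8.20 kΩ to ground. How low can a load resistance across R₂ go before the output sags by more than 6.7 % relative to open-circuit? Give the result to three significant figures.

R_L(min) ≈ 8.74 kΩ

Output resistance R_th = R₁‖R₂ = (680 × 8200)/8880 = 627.9 Ω.
The fractional drop is R_th/(R_th + R_L); requiring this ≤ 0.0670 gives R_L ≥ R_th(1/0.0670 − 1) = 627.9 × 13.93 = 8.74 kΩ.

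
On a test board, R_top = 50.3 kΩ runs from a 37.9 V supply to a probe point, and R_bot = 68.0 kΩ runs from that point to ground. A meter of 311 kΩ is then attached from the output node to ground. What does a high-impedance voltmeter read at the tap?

V_out ≈ 19.9 V

The load sits in parallel with R_bot: R_bot‖R_L = (68.0 × 311) / (68.0 + 311) = 55.80 kΩ.
V_out = 37.9 × 55.80 / (50.3 + 55.80) = 37.9 × 55.80/106.1 = 19.9 V.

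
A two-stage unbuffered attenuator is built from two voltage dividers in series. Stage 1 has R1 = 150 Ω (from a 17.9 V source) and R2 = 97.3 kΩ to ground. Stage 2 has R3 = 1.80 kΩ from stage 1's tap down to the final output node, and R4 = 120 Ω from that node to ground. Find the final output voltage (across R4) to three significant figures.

Stage 2 presents R3+R4 = 1920 Ω as a load on stage 1's tap.
Stage 1's lower leg becomes R2‖(R3+R4) = 1883 Ω, so V_mid = 17.9 × 1883/2033 = 16.58 V.
Stage 2 is itself unloaded: V_out = V_mid × R4/(R3+R4) = 16.58 × 120/1920 = 1.04 V.

V_out ≈ 1.04 V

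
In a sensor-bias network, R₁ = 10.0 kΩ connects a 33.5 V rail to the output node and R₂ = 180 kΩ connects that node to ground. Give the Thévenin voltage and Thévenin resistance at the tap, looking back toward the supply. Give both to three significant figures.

V_th is the open-circuit tap voltage: 33.5 × 180/(10.0 + 180) = 31.7 V.
With the supply zeroed, R₁ and R₂ appear in parallel from the tap: R_th = R₁‖R₂ = (10.0 × 180)/190.0 = 9.47 kΩ.

V_th = 31.7 V, R_th = 9.47 kΩ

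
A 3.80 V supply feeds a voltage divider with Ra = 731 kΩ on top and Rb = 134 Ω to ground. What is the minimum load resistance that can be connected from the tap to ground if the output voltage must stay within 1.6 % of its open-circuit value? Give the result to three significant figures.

Output resistance R_th = Ra‖Rb = (731000 × 134)/731100 = 134.0 Ω.
The fractional drop is R_th/(R_th + R_L); requiring this ≤ 0.0160 gives R_L ≥ R_th(1/0.0160 − 1) = 134.0 × 61.50 = 8.24 kΩ.

R_L(min) ≈ 8.24 kΩ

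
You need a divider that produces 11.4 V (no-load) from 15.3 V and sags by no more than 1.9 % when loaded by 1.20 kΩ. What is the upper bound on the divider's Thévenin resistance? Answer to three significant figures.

Loading drop = R_th/(R_th + R_L) ≤ 0.0190, so R_th ≤ R_L · ε/(1−ε) = 1.20 kΩ × 0.0190/0.9810 = 23.2 Ω.

R_th ≤ 23.2 Ω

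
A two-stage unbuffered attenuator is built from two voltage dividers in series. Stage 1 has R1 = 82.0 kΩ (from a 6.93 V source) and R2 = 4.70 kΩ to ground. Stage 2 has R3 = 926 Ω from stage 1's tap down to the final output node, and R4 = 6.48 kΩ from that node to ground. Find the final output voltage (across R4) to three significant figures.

V_out ≈ 0.205 V

Stage 2 presents R3+R4 = 7406 Ω as a load on stage 1's tap.
Stage 1's lower leg becomes R2‖(R3+R4) = 2875 Ω, so V_mid = 6.93 × 2875/84880 = 0.2348 V.
Stage 2 is itself unloaded: V_out = V_mid × R4/(R3+R4) = 0.2348 × 6480/7406 = 0.205 V.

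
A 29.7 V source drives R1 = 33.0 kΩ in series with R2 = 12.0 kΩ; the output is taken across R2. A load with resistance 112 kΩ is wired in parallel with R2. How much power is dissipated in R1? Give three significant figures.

Total resistance from the source is R1 + (R2‖R_L) = 43.84 kΩ, so I = 29.7/43.84 kΩ = 0.6775 mA.
P = I²·R1 = (0.6775 mA)² × 33.0 kΩ = 15.1 mW.

P ≈ 15.1 mW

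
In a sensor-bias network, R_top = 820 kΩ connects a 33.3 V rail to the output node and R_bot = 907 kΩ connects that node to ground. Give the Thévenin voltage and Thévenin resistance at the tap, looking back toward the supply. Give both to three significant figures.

V_th is the open-circuit tap voltage: 33.3 × 907/(820 + 907) = 17.5 V.
With the supply zeroed, R_top and R_bot appear in parallel from the tap: R_th = R_top‖R_bot = (820 × 907)/1727 = 431 kΩ.

V_th = 17.5 V, R_th = 431 kΩ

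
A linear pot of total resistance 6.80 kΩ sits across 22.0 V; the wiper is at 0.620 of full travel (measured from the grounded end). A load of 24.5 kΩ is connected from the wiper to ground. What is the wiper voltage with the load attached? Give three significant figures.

V ≈ 12.8 V

The wiper splits the pot into (1−α)R = 2.584 kΩ above and αR = 4.216 kΩ below.
Lower section ‖ load = 3.597 kΩ.
V_wiper = 22.0 × 3.597/(2.584 + 3.597) = 12.8 V.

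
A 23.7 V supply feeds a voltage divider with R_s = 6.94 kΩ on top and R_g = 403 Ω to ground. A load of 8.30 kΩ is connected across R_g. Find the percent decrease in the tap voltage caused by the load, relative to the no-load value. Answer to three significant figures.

The divider's output (Thévenin) resistance is R_s‖R_g = 380.9 Ω.
Fractional drop under load = R_th/(R_th + R_L) = 380.9 / (380.9 + 8300) = 0.04388.
So the output falls by 4.39 %.

4.39 %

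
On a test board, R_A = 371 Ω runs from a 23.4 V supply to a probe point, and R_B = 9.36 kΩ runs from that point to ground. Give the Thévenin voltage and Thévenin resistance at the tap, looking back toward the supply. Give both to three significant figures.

V_th is the open-circuit tap voltage: 23.4 × 9360/(371 + 9360) = 22.5 V.
With the supply zeroed, R_A and R_B appear in parallel from the tap: R_th = R_A‖R_B = (371 × 9360)/9731 = 357 Ω.

V_th = 22.5 V, R_th = 357 Ω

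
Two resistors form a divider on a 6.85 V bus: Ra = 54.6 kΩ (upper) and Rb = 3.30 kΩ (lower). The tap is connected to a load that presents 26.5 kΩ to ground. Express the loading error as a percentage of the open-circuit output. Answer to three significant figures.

10.5 %

Unloaded V = 6.85 × 3.30/57.90 = 0.39041 V.
Loaded: Rb‖R_L = 2.935 kΩ, giving V = 6.85 × 2.935/57.53 = 0.34939 V.
Drop = (0.39041 − 0.34939) / 0.39041 = 10.5 %.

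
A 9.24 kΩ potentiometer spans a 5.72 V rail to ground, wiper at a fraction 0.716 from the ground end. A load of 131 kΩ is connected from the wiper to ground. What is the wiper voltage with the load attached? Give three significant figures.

V ≈ 4.04 V

The wiper splits the pot into (1−α)R = 2.624 kΩ above and αR = 6.616 kΩ below.
Lower section ‖ load = 6.298 kΩ.
V_wiper = 5.72 × 6.298/(2.624 + 6.298) = 4.04 V.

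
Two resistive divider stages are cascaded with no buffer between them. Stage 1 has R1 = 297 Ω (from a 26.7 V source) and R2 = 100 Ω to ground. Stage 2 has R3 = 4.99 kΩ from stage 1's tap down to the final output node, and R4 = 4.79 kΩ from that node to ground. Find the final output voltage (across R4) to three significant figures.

Stage 2 presents R3+R4 = 9780 Ω as a load on stage 1's tap.
Stage 1's lower leg becomes R2‖(R3+R4) = 98.99 Ω, so V_mid = 26.7 × 98.99/396.0 = 6.674 V.
Stage 2 is itself unloaded: V_out = V_mid × R4/(R3+R4) = 6.674 × 4790/9780 = 3.27 V.

V_out ≈ 3.27 V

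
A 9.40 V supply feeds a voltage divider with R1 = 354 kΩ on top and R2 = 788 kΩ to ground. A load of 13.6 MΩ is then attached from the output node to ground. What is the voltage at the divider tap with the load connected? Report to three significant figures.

The load sits in parallel with R2: R2‖R_L = (788 × 13600) / (788 + 13600) = 744.8 kΩ.
V_out = 9.40 × 744.8 / (354 + 744.8) = 9.40 × 744.8/1099 = 6.37 V.

V_out ≈ 6.37 V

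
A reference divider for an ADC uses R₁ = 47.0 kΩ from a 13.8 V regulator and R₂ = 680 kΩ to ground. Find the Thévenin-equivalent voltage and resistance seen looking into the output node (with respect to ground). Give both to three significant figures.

V_th is the open-circuit tap voltage: 13.8 × 680/(47.0 + 680) = 12.9 V.
With the supply zeroed, R₁ and R₂ appear in parallel from the tap: R_th = R₁‖R₂ = (47.0 × 680)/727.0 = 44.0 kΩ.

V_th = 12.9 V, R_th = 44.0 kΩ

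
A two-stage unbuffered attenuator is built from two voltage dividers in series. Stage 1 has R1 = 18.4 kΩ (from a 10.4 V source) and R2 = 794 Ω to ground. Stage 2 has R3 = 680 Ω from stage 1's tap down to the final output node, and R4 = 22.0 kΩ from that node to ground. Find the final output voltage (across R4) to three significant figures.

V_out ≈ 0.404 V

Stage 2 presents R3+R4 = 22680 Ω as a load on stage 1's tap.
Stage 1's lower leg becomes R2‖(R3+R4) = 767.1 Ω, so V_mid = 10.4 × 767.1/19170 = 0.4162 V.
Stage 2 is itself unloaded: V_out = V_mid × R4/(R3+R4) = 0.4162 × 22000/22680 = 0.404 V.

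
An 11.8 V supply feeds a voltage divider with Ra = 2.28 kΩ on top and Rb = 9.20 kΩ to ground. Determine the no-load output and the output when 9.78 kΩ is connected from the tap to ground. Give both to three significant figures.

Open-circuit: V = 11.8 × 9.20/(2.28 + 9.20) = 9.46 V.
With the load, Rb becomes Rb‖R_L = 4.741 kΩ, so V = 11.8 × 4.741/7.021 = 7.97 V.

Unloaded: 9.46 V; loaded: 7.97 V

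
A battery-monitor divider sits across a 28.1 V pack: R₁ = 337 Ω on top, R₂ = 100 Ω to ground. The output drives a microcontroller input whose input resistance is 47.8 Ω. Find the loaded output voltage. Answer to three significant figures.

The load sits in parallel with R₂: R₂‖R_L = (100 × 47.8) / (100 + 47.8) = 32.34 Ω.
V_out = 28.1 × 32.34 / (337 + 32.34) = 28.1 × 32.34/369.3 = 2.46 V.

V_out ≈ 2.46 V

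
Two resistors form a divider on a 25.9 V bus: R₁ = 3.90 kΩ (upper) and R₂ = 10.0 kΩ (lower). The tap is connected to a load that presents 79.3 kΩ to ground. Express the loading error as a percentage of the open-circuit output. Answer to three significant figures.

The divider's output (Thévenin) resistance is R₁‖R₂ = 2.806 kΩ.
Fractional drop under load = R_th/(R_th + R_L) = 2.806 / (2.806 + 79.3) = 0.03417.
So the output falls by 3.42 %.

3.42 %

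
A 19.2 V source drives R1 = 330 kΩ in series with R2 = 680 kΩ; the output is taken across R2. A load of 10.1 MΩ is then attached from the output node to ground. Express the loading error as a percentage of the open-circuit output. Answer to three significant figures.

2.15 %

The divider's output (Thévenin) resistance is R1‖R2 = 222.2 kΩ.
Fractional drop under load = R_th/(R_th + R_L) = 222.2 / (222.2 + 10100) = 0.02152.
So the output falls by 2.15 %.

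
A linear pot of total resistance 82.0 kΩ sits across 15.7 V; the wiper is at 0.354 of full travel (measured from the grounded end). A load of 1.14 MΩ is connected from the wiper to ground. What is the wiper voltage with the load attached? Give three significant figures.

V ≈ 5.47 V

The wiper splits the pot into (1−α)R = 52.97 kΩ above and αR = 29.03 kΩ below.
Lower section ‖ load = 28.31 kΩ.
V_wiper = 15.7 × 28.31/(52.97 + 28.31) = 5.47 V.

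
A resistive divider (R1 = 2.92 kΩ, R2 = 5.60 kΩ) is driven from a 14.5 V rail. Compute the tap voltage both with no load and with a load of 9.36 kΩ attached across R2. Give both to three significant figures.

Open-circuit: V = 14.5 × 5.60/(2.92 + 5.60) = 9.53 V.
With the load, R2 becomes R2‖R_L = 3.504 kΩ, so V = 14.5 × 3.504/6.424 = 7.91 V.

Unloaded: 9.53 V; loaded: 7.91 V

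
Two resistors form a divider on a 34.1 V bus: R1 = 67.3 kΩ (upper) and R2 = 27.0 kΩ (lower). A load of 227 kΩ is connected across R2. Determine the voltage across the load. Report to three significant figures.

V_out ≈ 9.00 V

The load sits in parallel with R2: R2‖R_L = (27.0 × 227) / (27.0 + 227) = 24.13 kΩ.
V_out = 34.1 × 24.13 / (67.3 + 24.13) = 34.1 × 24.13/91.43 = 9.00 V.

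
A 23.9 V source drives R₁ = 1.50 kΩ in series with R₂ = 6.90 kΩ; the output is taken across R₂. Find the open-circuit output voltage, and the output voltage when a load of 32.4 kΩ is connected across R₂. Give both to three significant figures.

Unloaded: 19.6 V; loaded: 18.9 V

Open-circuit: V = 23.9 × 6.90/(1.50 + 6.90) = 19.6 V.
With the load, R₂ becomes R₂‖R_L = 5.689 kΩ, so V = 23.9 × 5.689/7.189 = 18.9 V.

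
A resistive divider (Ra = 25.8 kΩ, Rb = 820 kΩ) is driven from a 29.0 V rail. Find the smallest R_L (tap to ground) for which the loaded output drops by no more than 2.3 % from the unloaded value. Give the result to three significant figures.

Output resistance R_th = Ra‖Rb = (25.8 × 820)/845.8 = 25.01 kΩ.
The fractional drop is R_th/(R_th + R_L); requiring this ≤ 0.0230 gives R_L ≥ R_th(1/0.0230 − 1) = 25.01 × 42.48 = 1.06 MΩ.

R_L(min) ≈ 1.06 MΩ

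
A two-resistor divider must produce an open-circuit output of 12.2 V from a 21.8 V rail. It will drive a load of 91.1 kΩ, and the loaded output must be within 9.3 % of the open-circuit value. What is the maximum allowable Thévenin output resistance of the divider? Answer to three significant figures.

R_th ≤ 9.34 kΩ

Loading drop = R_th/(R_th + R_L) ≤ 0.0930, so R_th ≤ R_L · ε/(1−ε) = 91.1 kΩ × 0.0930/0.9070 = 9.34 kΩ.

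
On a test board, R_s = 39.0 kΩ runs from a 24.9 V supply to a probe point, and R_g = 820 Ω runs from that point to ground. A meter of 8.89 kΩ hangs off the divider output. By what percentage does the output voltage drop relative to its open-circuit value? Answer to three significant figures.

The divider's output (Thévenin) resistance is R_s‖R_g = 803.1 Ω.
Fractional drop under load = R_th/(R_th + R_L) = 803.1 / (803.1 + 8890) = 0.08285.
So the output falls by 8.29 %.

8.29 %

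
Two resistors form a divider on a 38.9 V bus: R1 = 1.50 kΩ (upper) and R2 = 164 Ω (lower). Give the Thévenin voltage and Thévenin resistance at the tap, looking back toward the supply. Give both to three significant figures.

V_th = 3.83 V, R_th = 148 Ω

V_th is the open-circuit tap voltage: 38.9 × 164/(1500 + 164) = 3.83 V.
With the supply zeroed, R1 and R2 appear in parallel from the tap: R_th = R1‖R2 = (1500 × 164)/1664 = 148 Ω.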